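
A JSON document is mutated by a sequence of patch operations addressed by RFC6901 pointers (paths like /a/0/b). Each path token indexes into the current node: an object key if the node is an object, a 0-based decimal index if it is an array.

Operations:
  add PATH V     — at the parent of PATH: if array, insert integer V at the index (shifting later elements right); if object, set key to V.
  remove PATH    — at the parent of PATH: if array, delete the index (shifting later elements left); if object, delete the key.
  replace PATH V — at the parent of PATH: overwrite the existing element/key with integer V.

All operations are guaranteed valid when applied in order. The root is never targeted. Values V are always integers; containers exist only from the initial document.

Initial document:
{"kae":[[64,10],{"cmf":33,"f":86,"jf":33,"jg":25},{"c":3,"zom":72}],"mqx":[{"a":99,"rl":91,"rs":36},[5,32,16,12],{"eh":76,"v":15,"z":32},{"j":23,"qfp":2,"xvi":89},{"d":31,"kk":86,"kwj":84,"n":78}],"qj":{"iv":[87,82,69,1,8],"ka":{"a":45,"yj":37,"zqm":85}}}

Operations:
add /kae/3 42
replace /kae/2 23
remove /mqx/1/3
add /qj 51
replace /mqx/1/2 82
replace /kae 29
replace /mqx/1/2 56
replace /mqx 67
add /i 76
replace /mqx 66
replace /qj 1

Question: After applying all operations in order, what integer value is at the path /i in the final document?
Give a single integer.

Answer: 76

Derivation:
After op 1 (add /kae/3 42): {"kae":[[64,10],{"cmf":33,"f":86,"jf":33,"jg":25},{"c":3,"zom":72},42],"mqx":[{"a":99,"rl":91,"rs":36},[5,32,16,12],{"eh":76,"v":15,"z":32},{"j":23,"qfp":2,"xvi":89},{"d":31,"kk":86,"kwj":84,"n":78}],"qj":{"iv":[87,82,69,1,8],"ka":{"a":45,"yj":37,"zqm":85}}}
After op 2 (replace /kae/2 23): {"kae":[[64,10],{"cmf":33,"f":86,"jf":33,"jg":25},23,42],"mqx":[{"a":99,"rl":91,"rs":36},[5,32,16,12],{"eh":76,"v":15,"z":32},{"j":23,"qfp":2,"xvi":89},{"d":31,"kk":86,"kwj":84,"n":78}],"qj":{"iv":[87,82,69,1,8],"ka":{"a":45,"yj":37,"zqm":85}}}
After op 3 (remove /mqx/1/3): {"kae":[[64,10],{"cmf":33,"f":86,"jf":33,"jg":25},23,42],"mqx":[{"a":99,"rl":91,"rs":36},[5,32,16],{"eh":76,"v":15,"z":32},{"j":23,"qfp":2,"xvi":89},{"d":31,"kk":86,"kwj":84,"n":78}],"qj":{"iv":[87,82,69,1,8],"ka":{"a":45,"yj":37,"zqm":85}}}
After op 4 (add /qj 51): {"kae":[[64,10],{"cmf":33,"f":86,"jf":33,"jg":25},23,42],"mqx":[{"a":99,"rl":91,"rs":36},[5,32,16],{"eh":76,"v":15,"z":32},{"j":23,"qfp":2,"xvi":89},{"d":31,"kk":86,"kwj":84,"n":78}],"qj":51}
After op 5 (replace /mqx/1/2 82): {"kae":[[64,10],{"cmf":33,"f":86,"jf":33,"jg":25},23,42],"mqx":[{"a":99,"rl":91,"rs":36},[5,32,82],{"eh":76,"v":15,"z":32},{"j":23,"qfp":2,"xvi":89},{"d":31,"kk":86,"kwj":84,"n":78}],"qj":51}
After op 6 (replace /kae 29): {"kae":29,"mqx":[{"a":99,"rl":91,"rs":36},[5,32,82],{"eh":76,"v":15,"z":32},{"j":23,"qfp":2,"xvi":89},{"d":31,"kk":86,"kwj":84,"n":78}],"qj":51}
After op 7 (replace /mqx/1/2 56): {"kae":29,"mqx":[{"a":99,"rl":91,"rs":36},[5,32,56],{"eh":76,"v":15,"z":32},{"j":23,"qfp":2,"xvi":89},{"d":31,"kk":86,"kwj":84,"n":78}],"qj":51}
After op 8 (replace /mqx 67): {"kae":29,"mqx":67,"qj":51}
After op 9 (add /i 76): {"i":76,"kae":29,"mqx":67,"qj":51}
After op 10 (replace /mqx 66): {"i":76,"kae":29,"mqx":66,"qj":51}
After op 11 (replace /qj 1): {"i":76,"kae":29,"mqx":66,"qj":1}
Value at /i: 76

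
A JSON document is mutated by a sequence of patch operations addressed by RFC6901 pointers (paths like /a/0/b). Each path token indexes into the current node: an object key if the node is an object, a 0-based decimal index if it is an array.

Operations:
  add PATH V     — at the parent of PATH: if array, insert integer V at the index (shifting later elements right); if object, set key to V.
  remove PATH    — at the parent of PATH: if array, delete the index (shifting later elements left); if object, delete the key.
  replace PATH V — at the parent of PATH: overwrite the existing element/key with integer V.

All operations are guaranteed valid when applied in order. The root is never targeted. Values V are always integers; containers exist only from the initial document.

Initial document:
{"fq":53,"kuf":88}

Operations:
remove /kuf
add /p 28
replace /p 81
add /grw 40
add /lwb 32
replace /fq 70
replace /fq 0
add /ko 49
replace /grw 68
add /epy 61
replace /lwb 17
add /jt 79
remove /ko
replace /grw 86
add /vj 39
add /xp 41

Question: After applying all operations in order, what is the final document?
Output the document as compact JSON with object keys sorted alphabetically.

Answer: {"epy":61,"fq":0,"grw":86,"jt":79,"lwb":17,"p":81,"vj":39,"xp":41}

Derivation:
After op 1 (remove /kuf): {"fq":53}
After op 2 (add /p 28): {"fq":53,"p":28}
After op 3 (replace /p 81): {"fq":53,"p":81}
After op 4 (add /grw 40): {"fq":53,"grw":40,"p":81}
After op 5 (add /lwb 32): {"fq":53,"grw":40,"lwb":32,"p":81}
After op 6 (replace /fq 70): {"fq":70,"grw":40,"lwb":32,"p":81}
After op 7 (replace /fq 0): {"fq":0,"grw":40,"lwb":32,"p":81}
After op 8 (add /ko 49): {"fq":0,"grw":40,"ko":49,"lwb":32,"p":81}
After op 9 (replace /grw 68): {"fq":0,"grw":68,"ko":49,"lwb":32,"p":81}
After op 10 (add /epy 61): {"epy":61,"fq":0,"grw":68,"ko":49,"lwb":32,"p":81}
After op 11 (replace /lwb 17): {"epy":61,"fq":0,"grw":68,"ko":49,"lwb":17,"p":81}
After op 12 (add /jt 79): {"epy":61,"fq":0,"grw":68,"jt":79,"ko":49,"lwb":17,"p":81}
After op 13 (remove /ko): {"epy":61,"fq":0,"grw":68,"jt":79,"lwb":17,"p":81}
After op 14 (replace /grw 86): {"epy":61,"fq":0,"grw":86,"jt":79,"lwb":17,"p":81}
After op 15 (add /vj 39): {"epy":61,"fq":0,"grw":86,"jt":79,"lwb":17,"p":81,"vj":39}
After op 16 (add /xp 41): {"epy":61,"fq":0,"grw":86,"jt":79,"lwb":17,"p":81,"vj":39,"xp":41}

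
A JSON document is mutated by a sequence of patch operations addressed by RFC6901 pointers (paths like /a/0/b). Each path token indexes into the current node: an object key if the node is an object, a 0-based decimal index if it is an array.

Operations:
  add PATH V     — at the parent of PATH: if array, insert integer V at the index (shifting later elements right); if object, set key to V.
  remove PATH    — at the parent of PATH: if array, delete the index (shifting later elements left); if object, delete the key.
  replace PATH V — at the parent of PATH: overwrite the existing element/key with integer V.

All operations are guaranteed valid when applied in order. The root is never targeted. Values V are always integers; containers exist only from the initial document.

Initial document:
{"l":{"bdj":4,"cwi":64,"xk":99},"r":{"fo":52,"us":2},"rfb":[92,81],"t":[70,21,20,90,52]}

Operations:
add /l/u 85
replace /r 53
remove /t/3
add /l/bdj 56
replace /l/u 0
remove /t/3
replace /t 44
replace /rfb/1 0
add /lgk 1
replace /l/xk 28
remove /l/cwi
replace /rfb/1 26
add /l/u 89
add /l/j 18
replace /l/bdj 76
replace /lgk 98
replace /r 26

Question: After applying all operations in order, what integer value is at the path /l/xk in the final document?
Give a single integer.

After op 1 (add /l/u 85): {"l":{"bdj":4,"cwi":64,"u":85,"xk":99},"r":{"fo":52,"us":2},"rfb":[92,81],"t":[70,21,20,90,52]}
After op 2 (replace /r 53): {"l":{"bdj":4,"cwi":64,"u":85,"xk":99},"r":53,"rfb":[92,81],"t":[70,21,20,90,52]}
After op 3 (remove /t/3): {"l":{"bdj":4,"cwi":64,"u":85,"xk":99},"r":53,"rfb":[92,81],"t":[70,21,20,52]}
After op 4 (add /l/bdj 56): {"l":{"bdj":56,"cwi":64,"u":85,"xk":99},"r":53,"rfb":[92,81],"t":[70,21,20,52]}
After op 5 (replace /l/u 0): {"l":{"bdj":56,"cwi":64,"u":0,"xk":99},"r":53,"rfb":[92,81],"t":[70,21,20,52]}
After op 6 (remove /t/3): {"l":{"bdj":56,"cwi":64,"u":0,"xk":99},"r":53,"rfb":[92,81],"t":[70,21,20]}
After op 7 (replace /t 44): {"l":{"bdj":56,"cwi":64,"u":0,"xk":99},"r":53,"rfb":[92,81],"t":44}
After op 8 (replace /rfb/1 0): {"l":{"bdj":56,"cwi":64,"u":0,"xk":99},"r":53,"rfb":[92,0],"t":44}
After op 9 (add /lgk 1): {"l":{"bdj":56,"cwi":64,"u":0,"xk":99},"lgk":1,"r":53,"rfb":[92,0],"t":44}
After op 10 (replace /l/xk 28): {"l":{"bdj":56,"cwi":64,"u":0,"xk":28},"lgk":1,"r":53,"rfb":[92,0],"t":44}
After op 11 (remove /l/cwi): {"l":{"bdj":56,"u":0,"xk":28},"lgk":1,"r":53,"rfb":[92,0],"t":44}
After op 12 (replace /rfb/1 26): {"l":{"bdj":56,"u":0,"xk":28},"lgk":1,"r":53,"rfb":[92,26],"t":44}
After op 13 (add /l/u 89): {"l":{"bdj":56,"u":89,"xk":28},"lgk":1,"r":53,"rfb":[92,26],"t":44}
After op 14 (add /l/j 18): {"l":{"bdj":56,"j":18,"u":89,"xk":28},"lgk":1,"r":53,"rfb":[92,26],"t":44}
After op 15 (replace /l/bdj 76): {"l":{"bdj":76,"j":18,"u":89,"xk":28},"lgk":1,"r":53,"rfb":[92,26],"t":44}
After op 16 (replace /lgk 98): {"l":{"bdj":76,"j":18,"u":89,"xk":28},"lgk":98,"r":53,"rfb":[92,26],"t":44}
After op 17 (replace /r 26): {"l":{"bdj":76,"j":18,"u":89,"xk":28},"lgk":98,"r":26,"rfb":[92,26],"t":44}
Value at /l/xk: 28

Answer: 28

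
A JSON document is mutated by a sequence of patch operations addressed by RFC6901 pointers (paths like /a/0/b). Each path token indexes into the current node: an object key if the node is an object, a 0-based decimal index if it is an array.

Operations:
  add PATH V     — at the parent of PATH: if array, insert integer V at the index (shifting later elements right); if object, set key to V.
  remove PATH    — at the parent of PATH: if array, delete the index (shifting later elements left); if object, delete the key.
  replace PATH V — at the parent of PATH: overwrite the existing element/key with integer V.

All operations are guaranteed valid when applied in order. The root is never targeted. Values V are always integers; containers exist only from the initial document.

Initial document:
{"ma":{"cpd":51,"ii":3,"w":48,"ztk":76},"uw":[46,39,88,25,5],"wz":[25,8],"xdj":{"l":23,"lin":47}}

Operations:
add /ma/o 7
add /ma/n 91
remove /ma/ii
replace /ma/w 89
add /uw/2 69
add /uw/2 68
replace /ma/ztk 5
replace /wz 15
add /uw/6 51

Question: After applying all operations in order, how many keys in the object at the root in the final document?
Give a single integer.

Answer: 4

Derivation:
After op 1 (add /ma/o 7): {"ma":{"cpd":51,"ii":3,"o":7,"w":48,"ztk":76},"uw":[46,39,88,25,5],"wz":[25,8],"xdj":{"l":23,"lin":47}}
After op 2 (add /ma/n 91): {"ma":{"cpd":51,"ii":3,"n":91,"o":7,"w":48,"ztk":76},"uw":[46,39,88,25,5],"wz":[25,8],"xdj":{"l":23,"lin":47}}
After op 3 (remove /ma/ii): {"ma":{"cpd":51,"n":91,"o":7,"w":48,"ztk":76},"uw":[46,39,88,25,5],"wz":[25,8],"xdj":{"l":23,"lin":47}}
After op 4 (replace /ma/w 89): {"ma":{"cpd":51,"n":91,"o":7,"w":89,"ztk":76},"uw":[46,39,88,25,5],"wz":[25,8],"xdj":{"l":23,"lin":47}}
After op 5 (add /uw/2 69): {"ma":{"cpd":51,"n":91,"o":7,"w":89,"ztk":76},"uw":[46,39,69,88,25,5],"wz":[25,8],"xdj":{"l":23,"lin":47}}
After op 6 (add /uw/2 68): {"ma":{"cpd":51,"n":91,"o":7,"w":89,"ztk":76},"uw":[46,39,68,69,88,25,5],"wz":[25,8],"xdj":{"l":23,"lin":47}}
After op 7 (replace /ma/ztk 5): {"ma":{"cpd":51,"n":91,"o":7,"w":89,"ztk":5},"uw":[46,39,68,69,88,25,5],"wz":[25,8],"xdj":{"l":23,"lin":47}}
After op 8 (replace /wz 15): {"ma":{"cpd":51,"n":91,"o":7,"w":89,"ztk":5},"uw":[46,39,68,69,88,25,5],"wz":15,"xdj":{"l":23,"lin":47}}
After op 9 (add /uw/6 51): {"ma":{"cpd":51,"n":91,"o":7,"w":89,"ztk":5},"uw":[46,39,68,69,88,25,51,5],"wz":15,"xdj":{"l":23,"lin":47}}
Size at the root: 4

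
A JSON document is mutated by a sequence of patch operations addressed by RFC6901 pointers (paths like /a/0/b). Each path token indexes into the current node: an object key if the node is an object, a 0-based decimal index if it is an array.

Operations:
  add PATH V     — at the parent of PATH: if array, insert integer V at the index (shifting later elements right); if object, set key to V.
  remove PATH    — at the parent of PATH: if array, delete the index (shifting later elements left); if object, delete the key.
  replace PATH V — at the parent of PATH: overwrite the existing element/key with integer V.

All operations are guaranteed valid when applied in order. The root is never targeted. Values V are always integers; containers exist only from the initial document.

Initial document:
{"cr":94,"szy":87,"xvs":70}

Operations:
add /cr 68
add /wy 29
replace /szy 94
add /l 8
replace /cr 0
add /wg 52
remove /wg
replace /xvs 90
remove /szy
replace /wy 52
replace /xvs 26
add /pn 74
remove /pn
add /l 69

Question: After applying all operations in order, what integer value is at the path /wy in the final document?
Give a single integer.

Answer: 52

Derivation:
After op 1 (add /cr 68): {"cr":68,"szy":87,"xvs":70}
After op 2 (add /wy 29): {"cr":68,"szy":87,"wy":29,"xvs":70}
After op 3 (replace /szy 94): {"cr":68,"szy":94,"wy":29,"xvs":70}
After op 4 (add /l 8): {"cr":68,"l":8,"szy":94,"wy":29,"xvs":70}
After op 5 (replace /cr 0): {"cr":0,"l":8,"szy":94,"wy":29,"xvs":70}
After op 6 (add /wg 52): {"cr":0,"l":8,"szy":94,"wg":52,"wy":29,"xvs":70}
After op 7 (remove /wg): {"cr":0,"l":8,"szy":94,"wy":29,"xvs":70}
After op 8 (replace /xvs 90): {"cr":0,"l":8,"szy":94,"wy":29,"xvs":90}
After op 9 (remove /szy): {"cr":0,"l":8,"wy":29,"xvs":90}
After op 10 (replace /wy 52): {"cr":0,"l":8,"wy":52,"xvs":90}
After op 11 (replace /xvs 26): {"cr":0,"l":8,"wy":52,"xvs":26}
After op 12 (add /pn 74): {"cr":0,"l":8,"pn":74,"wy":52,"xvs":26}
After op 13 (remove /pn): {"cr":0,"l":8,"wy":52,"xvs":26}
After op 14 (add /l 69): {"cr":0,"l":69,"wy":52,"xvs":26}
Value at /wy: 52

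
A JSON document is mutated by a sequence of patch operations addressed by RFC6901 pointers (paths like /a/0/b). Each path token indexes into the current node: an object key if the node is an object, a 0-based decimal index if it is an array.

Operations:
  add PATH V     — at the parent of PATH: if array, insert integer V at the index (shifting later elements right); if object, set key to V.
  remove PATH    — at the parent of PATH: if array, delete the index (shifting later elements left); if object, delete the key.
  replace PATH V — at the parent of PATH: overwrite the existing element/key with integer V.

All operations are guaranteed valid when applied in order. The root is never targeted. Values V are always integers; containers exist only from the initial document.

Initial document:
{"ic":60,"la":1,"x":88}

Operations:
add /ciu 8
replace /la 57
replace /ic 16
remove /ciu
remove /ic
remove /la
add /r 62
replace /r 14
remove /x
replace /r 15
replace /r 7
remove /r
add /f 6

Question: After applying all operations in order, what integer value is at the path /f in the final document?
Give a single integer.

After op 1 (add /ciu 8): {"ciu":8,"ic":60,"la":1,"x":88}
After op 2 (replace /la 57): {"ciu":8,"ic":60,"la":57,"x":88}
After op 3 (replace /ic 16): {"ciu":8,"ic":16,"la":57,"x":88}
After op 4 (remove /ciu): {"ic":16,"la":57,"x":88}
After op 5 (remove /ic): {"la":57,"x":88}
After op 6 (remove /la): {"x":88}
After op 7 (add /r 62): {"r":62,"x":88}
After op 8 (replace /r 14): {"r":14,"x":88}
After op 9 (remove /x): {"r":14}
After op 10 (replace /r 15): {"r":15}
After op 11 (replace /r 7): {"r":7}
After op 12 (remove /r): {}
After op 13 (add /f 6): {"f":6}
Value at /f: 6

Answer: 6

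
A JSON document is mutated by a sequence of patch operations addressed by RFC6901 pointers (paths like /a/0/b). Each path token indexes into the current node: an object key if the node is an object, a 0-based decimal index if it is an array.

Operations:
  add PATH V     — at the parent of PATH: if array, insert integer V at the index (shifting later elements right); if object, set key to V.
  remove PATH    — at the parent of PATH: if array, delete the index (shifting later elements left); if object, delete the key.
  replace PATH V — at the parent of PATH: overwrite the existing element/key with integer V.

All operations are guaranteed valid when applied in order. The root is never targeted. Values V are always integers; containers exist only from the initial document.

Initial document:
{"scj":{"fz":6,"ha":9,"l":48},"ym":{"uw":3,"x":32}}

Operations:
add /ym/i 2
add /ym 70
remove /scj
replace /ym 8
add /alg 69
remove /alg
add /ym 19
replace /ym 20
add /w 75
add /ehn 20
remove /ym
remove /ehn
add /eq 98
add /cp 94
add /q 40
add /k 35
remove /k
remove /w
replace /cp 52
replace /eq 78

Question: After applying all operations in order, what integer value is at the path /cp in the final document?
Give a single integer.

Answer: 52

Derivation:
After op 1 (add /ym/i 2): {"scj":{"fz":6,"ha":9,"l":48},"ym":{"i":2,"uw":3,"x":32}}
After op 2 (add /ym 70): {"scj":{"fz":6,"ha":9,"l":48},"ym":70}
After op 3 (remove /scj): {"ym":70}
After op 4 (replace /ym 8): {"ym":8}
After op 5 (add /alg 69): {"alg":69,"ym":8}
After op 6 (remove /alg): {"ym":8}
After op 7 (add /ym 19): {"ym":19}
After op 8 (replace /ym 20): {"ym":20}
After op 9 (add /w 75): {"w":75,"ym":20}
After op 10 (add /ehn 20): {"ehn":20,"w":75,"ym":20}
After op 11 (remove /ym): {"ehn":20,"w":75}
After op 12 (remove /ehn): {"w":75}
After op 13 (add /eq 98): {"eq":98,"w":75}
After op 14 (add /cp 94): {"cp":94,"eq":98,"w":75}
After op 15 (add /q 40): {"cp":94,"eq":98,"q":40,"w":75}
After op 16 (add /k 35): {"cp":94,"eq":98,"k":35,"q":40,"w":75}
After op 17 (remove /k): {"cp":94,"eq":98,"q":40,"w":75}
After op 18 (remove /w): {"cp":94,"eq":98,"q":40}
After op 19 (replace /cp 52): {"cp":52,"eq":98,"q":40}
After op 20 (replace /eq 78): {"cp":52,"eq":78,"q":40}
Value at /cp: 52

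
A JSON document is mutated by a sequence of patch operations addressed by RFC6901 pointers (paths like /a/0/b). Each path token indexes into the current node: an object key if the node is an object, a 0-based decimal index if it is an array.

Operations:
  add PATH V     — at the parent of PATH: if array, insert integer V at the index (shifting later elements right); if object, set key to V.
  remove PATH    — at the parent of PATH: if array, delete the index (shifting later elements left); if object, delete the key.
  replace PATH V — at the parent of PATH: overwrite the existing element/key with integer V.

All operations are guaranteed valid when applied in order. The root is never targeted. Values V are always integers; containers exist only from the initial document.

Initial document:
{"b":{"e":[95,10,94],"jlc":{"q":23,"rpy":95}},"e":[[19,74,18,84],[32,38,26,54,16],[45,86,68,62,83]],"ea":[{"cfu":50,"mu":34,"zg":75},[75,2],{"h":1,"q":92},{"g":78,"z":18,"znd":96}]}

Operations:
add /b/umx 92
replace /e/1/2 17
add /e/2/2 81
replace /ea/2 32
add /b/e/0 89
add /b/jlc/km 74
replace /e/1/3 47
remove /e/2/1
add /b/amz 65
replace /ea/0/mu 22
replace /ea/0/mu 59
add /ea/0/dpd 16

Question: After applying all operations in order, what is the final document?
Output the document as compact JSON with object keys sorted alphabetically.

Answer: {"b":{"amz":65,"e":[89,95,10,94],"jlc":{"km":74,"q":23,"rpy":95},"umx":92},"e":[[19,74,18,84],[32,38,17,47,16],[45,81,68,62,83]],"ea":[{"cfu":50,"dpd":16,"mu":59,"zg":75},[75,2],32,{"g":78,"z":18,"znd":96}]}

Derivation:
After op 1 (add /b/umx 92): {"b":{"e":[95,10,94],"jlc":{"q":23,"rpy":95},"umx":92},"e":[[19,74,18,84],[32,38,26,54,16],[45,86,68,62,83]],"ea":[{"cfu":50,"mu":34,"zg":75},[75,2],{"h":1,"q":92},{"g":78,"z":18,"znd":96}]}
After op 2 (replace /e/1/2 17): {"b":{"e":[95,10,94],"jlc":{"q":23,"rpy":95},"umx":92},"e":[[19,74,18,84],[32,38,17,54,16],[45,86,68,62,83]],"ea":[{"cfu":50,"mu":34,"zg":75},[75,2],{"h":1,"q":92},{"g":78,"z":18,"znd":96}]}
After op 3 (add /e/2/2 81): {"b":{"e":[95,10,94],"jlc":{"q":23,"rpy":95},"umx":92},"e":[[19,74,18,84],[32,38,17,54,16],[45,86,81,68,62,83]],"ea":[{"cfu":50,"mu":34,"zg":75},[75,2],{"h":1,"q":92},{"g":78,"z":18,"znd":96}]}
After op 4 (replace /ea/2 32): {"b":{"e":[95,10,94],"jlc":{"q":23,"rpy":95},"umx":92},"e":[[19,74,18,84],[32,38,17,54,16],[45,86,81,68,62,83]],"ea":[{"cfu":50,"mu":34,"zg":75},[75,2],32,{"g":78,"z":18,"znd":96}]}
After op 5 (add /b/e/0 89): {"b":{"e":[89,95,10,94],"jlc":{"q":23,"rpy":95},"umx":92},"e":[[19,74,18,84],[32,38,17,54,16],[45,86,81,68,62,83]],"ea":[{"cfu":50,"mu":34,"zg":75},[75,2],32,{"g":78,"z":18,"znd":96}]}
After op 6 (add /b/jlc/km 74): {"b":{"e":[89,95,10,94],"jlc":{"km":74,"q":23,"rpy":95},"umx":92},"e":[[19,74,18,84],[32,38,17,54,16],[45,86,81,68,62,83]],"ea":[{"cfu":50,"mu":34,"zg":75},[75,2],32,{"g":78,"z":18,"znd":96}]}
After op 7 (replace /e/1/3 47): {"b":{"e":[89,95,10,94],"jlc":{"km":74,"q":23,"rpy":95},"umx":92},"e":[[19,74,18,84],[32,38,17,47,16],[45,86,81,68,62,83]],"ea":[{"cfu":50,"mu":34,"zg":75},[75,2],32,{"g":78,"z":18,"znd":96}]}
After op 8 (remove /e/2/1): {"b":{"e":[89,95,10,94],"jlc":{"km":74,"q":23,"rpy":95},"umx":92},"e":[[19,74,18,84],[32,38,17,47,16],[45,81,68,62,83]],"ea":[{"cfu":50,"mu":34,"zg":75},[75,2],32,{"g":78,"z":18,"znd":96}]}
After op 9 (add /b/amz 65): {"b":{"amz":65,"e":[89,95,10,94],"jlc":{"km":74,"q":23,"rpy":95},"umx":92},"e":[[19,74,18,84],[32,38,17,47,16],[45,81,68,62,83]],"ea":[{"cfu":50,"mu":34,"zg":75},[75,2],32,{"g":78,"z":18,"znd":96}]}
After op 10 (replace /ea/0/mu 22): {"b":{"amz":65,"e":[89,95,10,94],"jlc":{"km":74,"q":23,"rpy":95},"umx":92},"e":[[19,74,18,84],[32,38,17,47,16],[45,81,68,62,83]],"ea":[{"cfu":50,"mu":22,"zg":75},[75,2],32,{"g":78,"z":18,"znd":96}]}
After op 11 (replace /ea/0/mu 59): {"b":{"amz":65,"e":[89,95,10,94],"jlc":{"km":74,"q":23,"rpy":95},"umx":92},"e":[[19,74,18,84],[32,38,17,47,16],[45,81,68,62,83]],"ea":[{"cfu":50,"mu":59,"zg":75},[75,2],32,{"g":78,"z":18,"znd":96}]}
After op 12 (add /ea/0/dpd 16): {"b":{"amz":65,"e":[89,95,10,94],"jlc":{"km":74,"q":23,"rpy":95},"umx":92},"e":[[19,74,18,84],[32,38,17,47,16],[45,81,68,62,83]],"ea":[{"cfu":50,"dpd":16,"mu":59,"zg":75},[75,2],32,{"g":78,"z":18,"znd":96}]}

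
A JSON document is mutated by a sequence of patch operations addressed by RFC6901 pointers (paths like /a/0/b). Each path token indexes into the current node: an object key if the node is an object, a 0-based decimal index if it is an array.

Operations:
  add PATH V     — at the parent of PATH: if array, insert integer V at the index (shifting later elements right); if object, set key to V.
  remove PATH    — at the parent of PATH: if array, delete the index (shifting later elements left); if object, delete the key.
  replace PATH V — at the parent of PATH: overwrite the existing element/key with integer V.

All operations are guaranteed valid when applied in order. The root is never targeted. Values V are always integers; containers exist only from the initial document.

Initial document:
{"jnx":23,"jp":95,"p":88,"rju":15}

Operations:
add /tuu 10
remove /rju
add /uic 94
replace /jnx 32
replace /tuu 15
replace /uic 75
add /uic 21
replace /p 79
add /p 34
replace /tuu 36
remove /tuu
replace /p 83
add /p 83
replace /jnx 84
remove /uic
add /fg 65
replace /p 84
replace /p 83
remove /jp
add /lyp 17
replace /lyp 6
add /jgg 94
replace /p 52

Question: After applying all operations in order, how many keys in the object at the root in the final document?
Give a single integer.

After op 1 (add /tuu 10): {"jnx":23,"jp":95,"p":88,"rju":15,"tuu":10}
After op 2 (remove /rju): {"jnx":23,"jp":95,"p":88,"tuu":10}
After op 3 (add /uic 94): {"jnx":23,"jp":95,"p":88,"tuu":10,"uic":94}
After op 4 (replace /jnx 32): {"jnx":32,"jp":95,"p":88,"tuu":10,"uic":94}
After op 5 (replace /tuu 15): {"jnx":32,"jp":95,"p":88,"tuu":15,"uic":94}
After op 6 (replace /uic 75): {"jnx":32,"jp":95,"p":88,"tuu":15,"uic":75}
After op 7 (add /uic 21): {"jnx":32,"jp":95,"p":88,"tuu":15,"uic":21}
After op 8 (replace /p 79): {"jnx":32,"jp":95,"p":79,"tuu":15,"uic":21}
After op 9 (add /p 34): {"jnx":32,"jp":95,"p":34,"tuu":15,"uic":21}
After op 10 (replace /tuu 36): {"jnx":32,"jp":95,"p":34,"tuu":36,"uic":21}
After op 11 (remove /tuu): {"jnx":32,"jp":95,"p":34,"uic":21}
After op 12 (replace /p 83): {"jnx":32,"jp":95,"p":83,"uic":21}
After op 13 (add /p 83): {"jnx":32,"jp":95,"p":83,"uic":21}
After op 14 (replace /jnx 84): {"jnx":84,"jp":95,"p":83,"uic":21}
After op 15 (remove /uic): {"jnx":84,"jp":95,"p":83}
After op 16 (add /fg 65): {"fg":65,"jnx":84,"jp":95,"p":83}
After op 17 (replace /p 84): {"fg":65,"jnx":84,"jp":95,"p":84}
After op 18 (replace /p 83): {"fg":65,"jnx":84,"jp":95,"p":83}
After op 19 (remove /jp): {"fg":65,"jnx":84,"p":83}
After op 20 (add /lyp 17): {"fg":65,"jnx":84,"lyp":17,"p":83}
After op 21 (replace /lyp 6): {"fg":65,"jnx":84,"lyp":6,"p":83}
After op 22 (add /jgg 94): {"fg":65,"jgg":94,"jnx":84,"lyp":6,"p":83}
After op 23 (replace /p 52): {"fg":65,"jgg":94,"jnx":84,"lyp":6,"p":52}
Size at the root: 5

Answer: 5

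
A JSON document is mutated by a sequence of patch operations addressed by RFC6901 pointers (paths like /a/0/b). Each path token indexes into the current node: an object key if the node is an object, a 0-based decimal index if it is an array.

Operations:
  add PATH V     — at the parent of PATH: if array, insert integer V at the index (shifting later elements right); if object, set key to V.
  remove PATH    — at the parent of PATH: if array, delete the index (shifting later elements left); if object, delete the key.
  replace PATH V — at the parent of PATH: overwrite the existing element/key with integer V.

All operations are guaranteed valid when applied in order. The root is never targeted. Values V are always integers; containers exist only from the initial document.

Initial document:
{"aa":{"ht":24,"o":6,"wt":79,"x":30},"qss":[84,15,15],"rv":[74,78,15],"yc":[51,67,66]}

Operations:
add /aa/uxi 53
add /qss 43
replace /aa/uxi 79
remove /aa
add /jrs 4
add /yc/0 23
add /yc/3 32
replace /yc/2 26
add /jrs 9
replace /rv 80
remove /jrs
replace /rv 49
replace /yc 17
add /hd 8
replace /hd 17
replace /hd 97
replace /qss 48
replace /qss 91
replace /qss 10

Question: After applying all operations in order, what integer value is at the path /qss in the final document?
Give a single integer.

After op 1 (add /aa/uxi 53): {"aa":{"ht":24,"o":6,"uxi":53,"wt":79,"x":30},"qss":[84,15,15],"rv":[74,78,15],"yc":[51,67,66]}
After op 2 (add /qss 43): {"aa":{"ht":24,"o":6,"uxi":53,"wt":79,"x":30},"qss":43,"rv":[74,78,15],"yc":[51,67,66]}
After op 3 (replace /aa/uxi 79): {"aa":{"ht":24,"o":6,"uxi":79,"wt":79,"x":30},"qss":43,"rv":[74,78,15],"yc":[51,67,66]}
After op 4 (remove /aa): {"qss":43,"rv":[74,78,15],"yc":[51,67,66]}
After op 5 (add /jrs 4): {"jrs":4,"qss":43,"rv":[74,78,15],"yc":[51,67,66]}
After op 6 (add /yc/0 23): {"jrs":4,"qss":43,"rv":[74,78,15],"yc":[23,51,67,66]}
After op 7 (add /yc/3 32): {"jrs":4,"qss":43,"rv":[74,78,15],"yc":[23,51,67,32,66]}
After op 8 (replace /yc/2 26): {"jrs":4,"qss":43,"rv":[74,78,15],"yc":[23,51,26,32,66]}
After op 9 (add /jrs 9): {"jrs":9,"qss":43,"rv":[74,78,15],"yc":[23,51,26,32,66]}
After op 10 (replace /rv 80): {"jrs":9,"qss":43,"rv":80,"yc":[23,51,26,32,66]}
After op 11 (remove /jrs): {"qss":43,"rv":80,"yc":[23,51,26,32,66]}
After op 12 (replace /rv 49): {"qss":43,"rv":49,"yc":[23,51,26,32,66]}
After op 13 (replace /yc 17): {"qss":43,"rv":49,"yc":17}
After op 14 (add /hd 8): {"hd":8,"qss":43,"rv":49,"yc":17}
After op 15 (replace /hd 17): {"hd":17,"qss":43,"rv":49,"yc":17}
After op 16 (replace /hd 97): {"hd":97,"qss":43,"rv":49,"yc":17}
After op 17 (replace /qss 48): {"hd":97,"qss":48,"rv":49,"yc":17}
After op 18 (replace /qss 91): {"hd":97,"qss":91,"rv":49,"yc":17}
After op 19 (replace /qss 10): {"hd":97,"qss":10,"rv":49,"yc":17}
Value at /qss: 10

Answer: 10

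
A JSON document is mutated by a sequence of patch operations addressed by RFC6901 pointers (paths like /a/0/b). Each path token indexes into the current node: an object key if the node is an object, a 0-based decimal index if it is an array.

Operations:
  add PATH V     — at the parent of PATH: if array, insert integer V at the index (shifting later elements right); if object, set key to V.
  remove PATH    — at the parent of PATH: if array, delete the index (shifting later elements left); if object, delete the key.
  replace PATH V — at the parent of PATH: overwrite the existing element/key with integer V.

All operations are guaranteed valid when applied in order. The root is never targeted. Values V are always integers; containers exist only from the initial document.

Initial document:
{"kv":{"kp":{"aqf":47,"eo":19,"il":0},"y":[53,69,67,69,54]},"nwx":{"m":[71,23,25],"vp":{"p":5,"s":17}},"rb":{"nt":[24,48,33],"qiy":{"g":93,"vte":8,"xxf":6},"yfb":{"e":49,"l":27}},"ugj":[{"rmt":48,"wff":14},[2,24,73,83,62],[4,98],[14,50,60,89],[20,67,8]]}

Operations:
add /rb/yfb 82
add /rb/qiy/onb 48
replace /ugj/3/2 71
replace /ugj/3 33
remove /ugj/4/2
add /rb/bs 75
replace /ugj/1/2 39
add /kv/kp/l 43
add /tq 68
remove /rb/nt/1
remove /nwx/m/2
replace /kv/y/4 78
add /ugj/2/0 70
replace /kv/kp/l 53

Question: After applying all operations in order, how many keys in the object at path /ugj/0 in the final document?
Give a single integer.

After op 1 (add /rb/yfb 82): {"kv":{"kp":{"aqf":47,"eo":19,"il":0},"y":[53,69,67,69,54]},"nwx":{"m":[71,23,25],"vp":{"p":5,"s":17}},"rb":{"nt":[24,48,33],"qiy":{"g":93,"vte":8,"xxf":6},"yfb":82},"ugj":[{"rmt":48,"wff":14},[2,24,73,83,62],[4,98],[14,50,60,89],[20,67,8]]}
After op 2 (add /rb/qiy/onb 48): {"kv":{"kp":{"aqf":47,"eo":19,"il":0},"y":[53,69,67,69,54]},"nwx":{"m":[71,23,25],"vp":{"p":5,"s":17}},"rb":{"nt":[24,48,33],"qiy":{"g":93,"onb":48,"vte":8,"xxf":6},"yfb":82},"ugj":[{"rmt":48,"wff":14},[2,24,73,83,62],[4,98],[14,50,60,89],[20,67,8]]}
After op 3 (replace /ugj/3/2 71): {"kv":{"kp":{"aqf":47,"eo":19,"il":0},"y":[53,69,67,69,54]},"nwx":{"m":[71,23,25],"vp":{"p":5,"s":17}},"rb":{"nt":[24,48,33],"qiy":{"g":93,"onb":48,"vte":8,"xxf":6},"yfb":82},"ugj":[{"rmt":48,"wff":14},[2,24,73,83,62],[4,98],[14,50,71,89],[20,67,8]]}
After op 4 (replace /ugj/3 33): {"kv":{"kp":{"aqf":47,"eo":19,"il":0},"y":[53,69,67,69,54]},"nwx":{"m":[71,23,25],"vp":{"p":5,"s":17}},"rb":{"nt":[24,48,33],"qiy":{"g":93,"onb":48,"vte":8,"xxf":6},"yfb":82},"ugj":[{"rmt":48,"wff":14},[2,24,73,83,62],[4,98],33,[20,67,8]]}
After op 5 (remove /ugj/4/2): {"kv":{"kp":{"aqf":47,"eo":19,"il":0},"y":[53,69,67,69,54]},"nwx":{"m":[71,23,25],"vp":{"p":5,"s":17}},"rb":{"nt":[24,48,33],"qiy":{"g":93,"onb":48,"vte":8,"xxf":6},"yfb":82},"ugj":[{"rmt":48,"wff":14},[2,24,73,83,62],[4,98],33,[20,67]]}
After op 6 (add /rb/bs 75): {"kv":{"kp":{"aqf":47,"eo":19,"il":0},"y":[53,69,67,69,54]},"nwx":{"m":[71,23,25],"vp":{"p":5,"s":17}},"rb":{"bs":75,"nt":[24,48,33],"qiy":{"g":93,"onb":48,"vte":8,"xxf":6},"yfb":82},"ugj":[{"rmt":48,"wff":14},[2,24,73,83,62],[4,98],33,[20,67]]}
After op 7 (replace /ugj/1/2 39): {"kv":{"kp":{"aqf":47,"eo":19,"il":0},"y":[53,69,67,69,54]},"nwx":{"m":[71,23,25],"vp":{"p":5,"s":17}},"rb":{"bs":75,"nt":[24,48,33],"qiy":{"g":93,"onb":48,"vte":8,"xxf":6},"yfb":82},"ugj":[{"rmt":48,"wff":14},[2,24,39,83,62],[4,98],33,[20,67]]}
After op 8 (add /kv/kp/l 43): {"kv":{"kp":{"aqf":47,"eo":19,"il":0,"l":43},"y":[53,69,67,69,54]},"nwx":{"m":[71,23,25],"vp":{"p":5,"s":17}},"rb":{"bs":75,"nt":[24,48,33],"qiy":{"g":93,"onb":48,"vte":8,"xxf":6},"yfb":82},"ugj":[{"rmt":48,"wff":14},[2,24,39,83,62],[4,98],33,[20,67]]}
After op 9 (add /tq 68): {"kv":{"kp":{"aqf":47,"eo":19,"il":0,"l":43},"y":[53,69,67,69,54]},"nwx":{"m":[71,23,25],"vp":{"p":5,"s":17}},"rb":{"bs":75,"nt":[24,48,33],"qiy":{"g":93,"onb":48,"vte":8,"xxf":6},"yfb":82},"tq":68,"ugj":[{"rmt":48,"wff":14},[2,24,39,83,62],[4,98],33,[20,67]]}
After op 10 (remove /rb/nt/1): {"kv":{"kp":{"aqf":47,"eo":19,"il":0,"l":43},"y":[53,69,67,69,54]},"nwx":{"m":[71,23,25],"vp":{"p":5,"s":17}},"rb":{"bs":75,"nt":[24,33],"qiy":{"g":93,"onb":48,"vte":8,"xxf":6},"yfb":82},"tq":68,"ugj":[{"rmt":48,"wff":14},[2,24,39,83,62],[4,98],33,[20,67]]}
After op 11 (remove /nwx/m/2): {"kv":{"kp":{"aqf":47,"eo":19,"il":0,"l":43},"y":[53,69,67,69,54]},"nwx":{"m":[71,23],"vp":{"p":5,"s":17}},"rb":{"bs":75,"nt":[24,33],"qiy":{"g":93,"onb":48,"vte":8,"xxf":6},"yfb":82},"tq":68,"ugj":[{"rmt":48,"wff":14},[2,24,39,83,62],[4,98],33,[20,67]]}
After op 12 (replace /kv/y/4 78): {"kv":{"kp":{"aqf":47,"eo":19,"il":0,"l":43},"y":[53,69,67,69,78]},"nwx":{"m":[71,23],"vp":{"p":5,"s":17}},"rb":{"bs":75,"nt":[24,33],"qiy":{"g":93,"onb":48,"vte":8,"xxf":6},"yfb":82},"tq":68,"ugj":[{"rmt":48,"wff":14},[2,24,39,83,62],[4,98],33,[20,67]]}
After op 13 (add /ugj/2/0 70): {"kv":{"kp":{"aqf":47,"eo":19,"il":0,"l":43},"y":[53,69,67,69,78]},"nwx":{"m":[71,23],"vp":{"p":5,"s":17}},"rb":{"bs":75,"nt":[24,33],"qiy":{"g":93,"onb":48,"vte":8,"xxf":6},"yfb":82},"tq":68,"ugj":[{"rmt":48,"wff":14},[2,24,39,83,62],[70,4,98],33,[20,67]]}
After op 14 (replace /kv/kp/l 53): {"kv":{"kp":{"aqf":47,"eo":19,"il":0,"l":53},"y":[53,69,67,69,78]},"nwx":{"m":[71,23],"vp":{"p":5,"s":17}},"rb":{"bs":75,"nt":[24,33],"qiy":{"g":93,"onb":48,"vte":8,"xxf":6},"yfb":82},"tq":68,"ugj":[{"rmt":48,"wff":14},[2,24,39,83,62],[70,4,98],33,[20,67]]}
Size at path /ugj/0: 2

Answer: 2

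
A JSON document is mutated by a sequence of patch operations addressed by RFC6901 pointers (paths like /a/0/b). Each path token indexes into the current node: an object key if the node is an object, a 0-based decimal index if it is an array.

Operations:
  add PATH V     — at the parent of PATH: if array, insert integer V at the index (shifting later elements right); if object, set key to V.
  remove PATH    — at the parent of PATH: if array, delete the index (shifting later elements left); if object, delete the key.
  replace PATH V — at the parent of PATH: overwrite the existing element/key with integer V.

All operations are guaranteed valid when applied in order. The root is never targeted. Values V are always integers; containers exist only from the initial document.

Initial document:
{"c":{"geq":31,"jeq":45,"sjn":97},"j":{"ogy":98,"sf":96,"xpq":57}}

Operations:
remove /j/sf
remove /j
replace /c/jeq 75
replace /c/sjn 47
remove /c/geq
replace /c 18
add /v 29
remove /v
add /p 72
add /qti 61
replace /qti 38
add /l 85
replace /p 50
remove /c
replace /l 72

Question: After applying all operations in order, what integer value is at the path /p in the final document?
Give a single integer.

After op 1 (remove /j/sf): {"c":{"geq":31,"jeq":45,"sjn":97},"j":{"ogy":98,"xpq":57}}
After op 2 (remove /j): {"c":{"geq":31,"jeq":45,"sjn":97}}
After op 3 (replace /c/jeq 75): {"c":{"geq":31,"jeq":75,"sjn":97}}
After op 4 (replace /c/sjn 47): {"c":{"geq":31,"jeq":75,"sjn":47}}
After op 5 (remove /c/geq): {"c":{"jeq":75,"sjn":47}}
After op 6 (replace /c 18): {"c":18}
After op 7 (add /v 29): {"c":18,"v":29}
After op 8 (remove /v): {"c":18}
After op 9 (add /p 72): {"c":18,"p":72}
After op 10 (add /qti 61): {"c":18,"p":72,"qti":61}
After op 11 (replace /qti 38): {"c":18,"p":72,"qti":38}
After op 12 (add /l 85): {"c":18,"l":85,"p":72,"qti":38}
After op 13 (replace /p 50): {"c":18,"l":85,"p":50,"qti":38}
After op 14 (remove /c): {"l":85,"p":50,"qti":38}
After op 15 (replace /l 72): {"l":72,"p":50,"qti":38}
Value at /p: 50

Answer: 50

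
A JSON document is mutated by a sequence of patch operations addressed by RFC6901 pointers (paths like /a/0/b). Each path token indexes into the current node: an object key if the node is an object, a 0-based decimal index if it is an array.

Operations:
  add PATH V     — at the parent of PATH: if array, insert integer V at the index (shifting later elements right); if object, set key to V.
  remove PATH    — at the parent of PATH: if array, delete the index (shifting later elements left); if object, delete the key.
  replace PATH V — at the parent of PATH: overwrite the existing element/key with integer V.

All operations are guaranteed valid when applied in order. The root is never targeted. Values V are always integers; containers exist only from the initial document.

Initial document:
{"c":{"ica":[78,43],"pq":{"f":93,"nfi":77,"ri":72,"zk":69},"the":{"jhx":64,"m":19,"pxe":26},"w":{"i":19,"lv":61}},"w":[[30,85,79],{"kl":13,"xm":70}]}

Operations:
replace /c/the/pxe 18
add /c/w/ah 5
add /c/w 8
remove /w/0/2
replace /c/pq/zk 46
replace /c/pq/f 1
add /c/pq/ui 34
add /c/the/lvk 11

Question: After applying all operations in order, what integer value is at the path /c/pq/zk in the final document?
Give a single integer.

Answer: 46

Derivation:
After op 1 (replace /c/the/pxe 18): {"c":{"ica":[78,43],"pq":{"f":93,"nfi":77,"ri":72,"zk":69},"the":{"jhx":64,"m":19,"pxe":18},"w":{"i":19,"lv":61}},"w":[[30,85,79],{"kl":13,"xm":70}]}
After op 2 (add /c/w/ah 5): {"c":{"ica":[78,43],"pq":{"f":93,"nfi":77,"ri":72,"zk":69},"the":{"jhx":64,"m":19,"pxe":18},"w":{"ah":5,"i":19,"lv":61}},"w":[[30,85,79],{"kl":13,"xm":70}]}
After op 3 (add /c/w 8): {"c":{"ica":[78,43],"pq":{"f":93,"nfi":77,"ri":72,"zk":69},"the":{"jhx":64,"m":19,"pxe":18},"w":8},"w":[[30,85,79],{"kl":13,"xm":70}]}
After op 4 (remove /w/0/2): {"c":{"ica":[78,43],"pq":{"f":93,"nfi":77,"ri":72,"zk":69},"the":{"jhx":64,"m":19,"pxe":18},"w":8},"w":[[30,85],{"kl":13,"xm":70}]}
After op 5 (replace /c/pq/zk 46): {"c":{"ica":[78,43],"pq":{"f":93,"nfi":77,"ri":72,"zk":46},"the":{"jhx":64,"m":19,"pxe":18},"w":8},"w":[[30,85],{"kl":13,"xm":70}]}
After op 6 (replace /c/pq/f 1): {"c":{"ica":[78,43],"pq":{"f":1,"nfi":77,"ri":72,"zk":46},"the":{"jhx":64,"m":19,"pxe":18},"w":8},"w":[[30,85],{"kl":13,"xm":70}]}
After op 7 (add /c/pq/ui 34): {"c":{"ica":[78,43],"pq":{"f":1,"nfi":77,"ri":72,"ui":34,"zk":46},"the":{"jhx":64,"m":19,"pxe":18},"w":8},"w":[[30,85],{"kl":13,"xm":70}]}
After op 8 (add /c/the/lvk 11): {"c":{"ica":[78,43],"pq":{"f":1,"nfi":77,"ri":72,"ui":34,"zk":46},"the":{"jhx":64,"lvk":11,"m":19,"pxe":18},"w":8},"w":[[30,85],{"kl":13,"xm":70}]}
Value at /c/pq/zk: 46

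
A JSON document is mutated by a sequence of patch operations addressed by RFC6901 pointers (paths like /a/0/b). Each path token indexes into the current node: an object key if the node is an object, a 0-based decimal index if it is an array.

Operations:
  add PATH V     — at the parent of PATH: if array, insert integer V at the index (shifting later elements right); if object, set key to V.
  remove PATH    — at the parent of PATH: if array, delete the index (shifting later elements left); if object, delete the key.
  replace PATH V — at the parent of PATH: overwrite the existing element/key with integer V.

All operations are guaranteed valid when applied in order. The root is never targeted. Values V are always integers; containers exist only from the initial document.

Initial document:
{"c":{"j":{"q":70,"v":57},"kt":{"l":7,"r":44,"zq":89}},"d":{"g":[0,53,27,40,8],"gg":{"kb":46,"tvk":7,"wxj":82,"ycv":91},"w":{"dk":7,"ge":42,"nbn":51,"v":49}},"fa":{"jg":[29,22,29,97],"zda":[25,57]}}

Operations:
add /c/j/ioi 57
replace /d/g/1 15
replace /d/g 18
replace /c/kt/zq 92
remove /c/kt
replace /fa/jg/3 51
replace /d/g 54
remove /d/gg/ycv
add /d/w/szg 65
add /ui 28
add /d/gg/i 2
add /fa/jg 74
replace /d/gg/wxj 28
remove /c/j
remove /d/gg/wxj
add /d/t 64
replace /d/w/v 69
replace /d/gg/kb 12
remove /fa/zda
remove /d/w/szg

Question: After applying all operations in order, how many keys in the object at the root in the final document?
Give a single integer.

Answer: 4

Derivation:
After op 1 (add /c/j/ioi 57): {"c":{"j":{"ioi":57,"q":70,"v":57},"kt":{"l":7,"r":44,"zq":89}},"d":{"g":[0,53,27,40,8],"gg":{"kb":46,"tvk":7,"wxj":82,"ycv":91},"w":{"dk":7,"ge":42,"nbn":51,"v":49}},"fa":{"jg":[29,22,29,97],"zda":[25,57]}}
After op 2 (replace /d/g/1 15): {"c":{"j":{"ioi":57,"q":70,"v":57},"kt":{"l":7,"r":44,"zq":89}},"d":{"g":[0,15,27,40,8],"gg":{"kb":46,"tvk":7,"wxj":82,"ycv":91},"w":{"dk":7,"ge":42,"nbn":51,"v":49}},"fa":{"jg":[29,22,29,97],"zda":[25,57]}}
After op 3 (replace /d/g 18): {"c":{"j":{"ioi":57,"q":70,"v":57},"kt":{"l":7,"r":44,"zq":89}},"d":{"g":18,"gg":{"kb":46,"tvk":7,"wxj":82,"ycv":91},"w":{"dk":7,"ge":42,"nbn":51,"v":49}},"fa":{"jg":[29,22,29,97],"zda":[25,57]}}
After op 4 (replace /c/kt/zq 92): {"c":{"j":{"ioi":57,"q":70,"v":57},"kt":{"l":7,"r":44,"zq":92}},"d":{"g":18,"gg":{"kb":46,"tvk":7,"wxj":82,"ycv":91},"w":{"dk":7,"ge":42,"nbn":51,"v":49}},"fa":{"jg":[29,22,29,97],"zda":[25,57]}}
After op 5 (remove /c/kt): {"c":{"j":{"ioi":57,"q":70,"v":57}},"d":{"g":18,"gg":{"kb":46,"tvk":7,"wxj":82,"ycv":91},"w":{"dk":7,"ge":42,"nbn":51,"v":49}},"fa":{"jg":[29,22,29,97],"zda":[25,57]}}
After op 6 (replace /fa/jg/3 51): {"c":{"j":{"ioi":57,"q":70,"v":57}},"d":{"g":18,"gg":{"kb":46,"tvk":7,"wxj":82,"ycv":91},"w":{"dk":7,"ge":42,"nbn":51,"v":49}},"fa":{"jg":[29,22,29,51],"zda":[25,57]}}
After op 7 (replace /d/g 54): {"c":{"j":{"ioi":57,"q":70,"v":57}},"d":{"g":54,"gg":{"kb":46,"tvk":7,"wxj":82,"ycv":91},"w":{"dk":7,"ge":42,"nbn":51,"v":49}},"fa":{"jg":[29,22,29,51],"zda":[25,57]}}
After op 8 (remove /d/gg/ycv): {"c":{"j":{"ioi":57,"q":70,"v":57}},"d":{"g":54,"gg":{"kb":46,"tvk":7,"wxj":82},"w":{"dk":7,"ge":42,"nbn":51,"v":49}},"fa":{"jg":[29,22,29,51],"zda":[25,57]}}
After op 9 (add /d/w/szg 65): {"c":{"j":{"ioi":57,"q":70,"v":57}},"d":{"g":54,"gg":{"kb":46,"tvk":7,"wxj":82},"w":{"dk":7,"ge":42,"nbn":51,"szg":65,"v":49}},"fa":{"jg":[29,22,29,51],"zda":[25,57]}}
After op 10 (add /ui 28): {"c":{"j":{"ioi":57,"q":70,"v":57}},"d":{"g":54,"gg":{"kb":46,"tvk":7,"wxj":82},"w":{"dk":7,"ge":42,"nbn":51,"szg":65,"v":49}},"fa":{"jg":[29,22,29,51],"zda":[25,57]},"ui":28}
After op 11 (add /d/gg/i 2): {"c":{"j":{"ioi":57,"q":70,"v":57}},"d":{"g":54,"gg":{"i":2,"kb":46,"tvk":7,"wxj":82},"w":{"dk":7,"ge":42,"nbn":51,"szg":65,"v":49}},"fa":{"jg":[29,22,29,51],"zda":[25,57]},"ui":28}
After op 12 (add /fa/jg 74): {"c":{"j":{"ioi":57,"q":70,"v":57}},"d":{"g":54,"gg":{"i":2,"kb":46,"tvk":7,"wxj":82},"w":{"dk":7,"ge":42,"nbn":51,"szg":65,"v":49}},"fa":{"jg":74,"zda":[25,57]},"ui":28}
After op 13 (replace /d/gg/wxj 28): {"c":{"j":{"ioi":57,"q":70,"v":57}},"d":{"g":54,"gg":{"i":2,"kb":46,"tvk":7,"wxj":28},"w":{"dk":7,"ge":42,"nbn":51,"szg":65,"v":49}},"fa":{"jg":74,"zda":[25,57]},"ui":28}
After op 14 (remove /c/j): {"c":{},"d":{"g":54,"gg":{"i":2,"kb":46,"tvk":7,"wxj":28},"w":{"dk":7,"ge":42,"nbn":51,"szg":65,"v":49}},"fa":{"jg":74,"zda":[25,57]},"ui":28}
After op 15 (remove /d/gg/wxj): {"c":{},"d":{"g":54,"gg":{"i":2,"kb":46,"tvk":7},"w":{"dk":7,"ge":42,"nbn":51,"szg":65,"v":49}},"fa":{"jg":74,"zda":[25,57]},"ui":28}
After op 16 (add /d/t 64): {"c":{},"d":{"g":54,"gg":{"i":2,"kb":46,"tvk":7},"t":64,"w":{"dk":7,"ge":42,"nbn":51,"szg":65,"v":49}},"fa":{"jg":74,"zda":[25,57]},"ui":28}
After op 17 (replace /d/w/v 69): {"c":{},"d":{"g":54,"gg":{"i":2,"kb":46,"tvk":7},"t":64,"w":{"dk":7,"ge":42,"nbn":51,"szg":65,"v":69}},"fa":{"jg":74,"zda":[25,57]},"ui":28}
After op 18 (replace /d/gg/kb 12): {"c":{},"d":{"g":54,"gg":{"i":2,"kb":12,"tvk":7},"t":64,"w":{"dk":7,"ge":42,"nbn":51,"szg":65,"v":69}},"fa":{"jg":74,"zda":[25,57]},"ui":28}
After op 19 (remove /fa/zda): {"c":{},"d":{"g":54,"gg":{"i":2,"kb":12,"tvk":7},"t":64,"w":{"dk":7,"ge":42,"nbn":51,"szg":65,"v":69}},"fa":{"jg":74},"ui":28}
After op 20 (remove /d/w/szg): {"c":{},"d":{"g":54,"gg":{"i":2,"kb":12,"tvk":7},"t":64,"w":{"dk":7,"ge":42,"nbn":51,"v":69}},"fa":{"jg":74},"ui":28}
Size at the root: 4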